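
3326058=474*7017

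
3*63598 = 190794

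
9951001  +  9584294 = 19535295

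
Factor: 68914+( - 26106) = 42808 = 2^3*5351^1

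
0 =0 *6677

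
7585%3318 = 949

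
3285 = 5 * 657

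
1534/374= 767/187 = 4.10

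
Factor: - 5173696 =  - 2^6*11^1 * 7349^1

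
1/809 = 1/809 = 0.00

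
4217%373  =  114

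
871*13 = 11323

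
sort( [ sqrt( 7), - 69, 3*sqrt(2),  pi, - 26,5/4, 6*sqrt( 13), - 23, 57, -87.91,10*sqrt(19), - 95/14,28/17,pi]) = [ - 87.91, - 69  , - 26,  -  23, - 95/14,5/4, 28/17,sqrt ( 7),pi,pi , 3*sqrt(2 ),6*sqrt( 13), 10*sqrt( 19),  57] 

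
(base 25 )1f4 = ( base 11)833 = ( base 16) 3EC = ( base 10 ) 1004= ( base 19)2eg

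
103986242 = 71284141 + 32702101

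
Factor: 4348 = 2^2*1087^1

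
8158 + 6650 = 14808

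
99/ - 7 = -99/7  =  - 14.14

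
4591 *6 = 27546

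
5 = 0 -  - 5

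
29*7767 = 225243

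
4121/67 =61 + 34/67 = 61.51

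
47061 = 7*6723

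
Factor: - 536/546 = - 268/273 = -  2^2 * 3^( - 1 )*7^ (-1 )*13^ ( - 1)*67^1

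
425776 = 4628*92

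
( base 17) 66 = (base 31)3f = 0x6C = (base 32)3c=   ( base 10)108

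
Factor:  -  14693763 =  - 3^1*7^1*17^1*79^1*521^1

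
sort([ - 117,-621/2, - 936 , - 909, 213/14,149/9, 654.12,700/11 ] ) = [ - 936, - 909, - 621/2, - 117, 213/14,  149/9,700/11, 654.12 ] 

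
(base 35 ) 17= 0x2A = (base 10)42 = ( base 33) 19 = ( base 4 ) 222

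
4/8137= 4/8137= 0.00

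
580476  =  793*732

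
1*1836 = 1836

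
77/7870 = 77/7870 = 0.01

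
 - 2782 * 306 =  - 851292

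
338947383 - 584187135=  - 245239752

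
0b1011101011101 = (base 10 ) 5981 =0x175D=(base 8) 13535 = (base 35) 4uv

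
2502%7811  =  2502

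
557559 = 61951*9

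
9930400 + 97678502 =107608902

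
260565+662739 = 923304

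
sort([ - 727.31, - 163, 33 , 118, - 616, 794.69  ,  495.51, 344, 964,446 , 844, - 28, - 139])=[-727.31,-616, - 163, - 139, - 28, 33, 118,344, 446,495.51 , 794.69 , 844, 964]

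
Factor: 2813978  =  2^1*919^1*1531^1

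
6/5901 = 2/1967=0.00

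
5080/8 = 635=635.00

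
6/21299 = 6/21299 = 0.00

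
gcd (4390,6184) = 2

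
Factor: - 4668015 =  - 3^1* 5^1*11^1*19^1*1489^1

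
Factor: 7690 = 2^1*5^1*769^1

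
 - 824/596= - 2 + 92/149 = - 1.38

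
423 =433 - 10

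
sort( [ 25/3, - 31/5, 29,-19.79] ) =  [-19.79,  -  31/5, 25/3, 29]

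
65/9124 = 65/9124 = 0.01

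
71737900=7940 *9035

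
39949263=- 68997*( - 579) 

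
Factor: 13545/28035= 43^1 * 89^( - 1 )=43/89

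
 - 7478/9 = -831 + 1/9 = - 830.89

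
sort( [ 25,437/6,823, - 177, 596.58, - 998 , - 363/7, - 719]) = [ - 998, - 719, - 177, - 363/7, 25 , 437/6,596.58,823] 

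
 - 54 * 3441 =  - 185814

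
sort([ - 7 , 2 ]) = [ - 7  ,  2 ] 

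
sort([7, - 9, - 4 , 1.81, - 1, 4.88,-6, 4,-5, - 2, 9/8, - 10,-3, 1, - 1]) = [-10, - 9, - 6, - 5, - 4,-3, - 2, - 1,-1, 1, 9/8, 1.81, 4, 4.88,7]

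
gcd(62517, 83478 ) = 3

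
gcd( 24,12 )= 12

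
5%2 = 1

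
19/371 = 19/371 = 0.05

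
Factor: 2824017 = 3^1*7^2*19211^1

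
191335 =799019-607684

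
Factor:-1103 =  -1103^1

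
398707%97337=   9359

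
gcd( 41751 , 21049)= 1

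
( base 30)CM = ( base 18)134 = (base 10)382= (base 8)576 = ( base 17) 158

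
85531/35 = 85531/35 = 2443.74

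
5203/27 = 192 + 19/27 = 192.70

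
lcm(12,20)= 60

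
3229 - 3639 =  - 410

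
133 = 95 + 38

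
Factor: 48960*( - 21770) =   -  1065859200 = -2^7*3^2*5^2  *  7^1*17^1*311^1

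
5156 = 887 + 4269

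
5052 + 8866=13918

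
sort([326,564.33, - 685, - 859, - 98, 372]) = [ - 859, - 685,-98, 326, 372, 564.33 ] 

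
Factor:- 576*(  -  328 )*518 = 2^10 * 3^2 * 7^1*37^1* 41^1 = 97864704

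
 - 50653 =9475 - 60128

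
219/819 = 73/273 = 0.27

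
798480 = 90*8872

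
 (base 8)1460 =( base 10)816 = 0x330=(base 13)4aa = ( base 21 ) 1HI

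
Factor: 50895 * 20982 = 2^1 * 3^4*5^1*13^2*29^1*269^1 = 1067878890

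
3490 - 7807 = -4317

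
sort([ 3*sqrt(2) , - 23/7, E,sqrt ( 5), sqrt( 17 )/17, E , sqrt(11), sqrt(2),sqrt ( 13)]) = [ -23/7, sqrt( 17 ) /17, sqrt( 2) , sqrt( 5),E,E,sqrt( 11 ), sqrt(13), 3*sqrt ( 2 )]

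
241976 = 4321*56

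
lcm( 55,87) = 4785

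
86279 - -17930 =104209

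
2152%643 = 223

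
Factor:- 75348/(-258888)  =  2^(  -  1 )*3^1*13^1*67^ ( - 1 ) = 39/134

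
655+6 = 661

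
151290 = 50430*3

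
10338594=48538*213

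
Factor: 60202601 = 251^1*239851^1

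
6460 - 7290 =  - 830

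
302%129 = 44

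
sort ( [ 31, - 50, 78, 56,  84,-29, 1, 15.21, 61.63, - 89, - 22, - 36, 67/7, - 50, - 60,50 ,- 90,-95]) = [ - 95, - 90,-89, - 60, - 50, - 50,-36,-29,-22,1, 67/7,15.21, 31,50,56, 61.63, 78,84] 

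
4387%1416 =139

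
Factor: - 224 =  - 2^5 * 7^1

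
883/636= 883/636 = 1.39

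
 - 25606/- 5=5121 + 1/5  =  5121.20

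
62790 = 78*805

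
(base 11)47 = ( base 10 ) 51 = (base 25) 21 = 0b110011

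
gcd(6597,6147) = 9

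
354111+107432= 461543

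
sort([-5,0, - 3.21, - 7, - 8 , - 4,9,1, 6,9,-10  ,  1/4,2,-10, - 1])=[ - 10, - 10,  -  8, - 7, - 5, - 4, - 3.21, - 1 , 0 , 1/4,1,2,6,9,  9 ] 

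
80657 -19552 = 61105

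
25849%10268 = 5313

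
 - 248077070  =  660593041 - 908670111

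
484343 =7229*67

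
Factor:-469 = -7^1*67^1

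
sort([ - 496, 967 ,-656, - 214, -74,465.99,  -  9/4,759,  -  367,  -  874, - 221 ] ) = [  -  874, - 656,-496,-367, - 221,-214, - 74, - 9/4,465.99,759,967] 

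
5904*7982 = 47125728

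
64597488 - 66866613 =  - 2269125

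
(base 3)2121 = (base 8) 106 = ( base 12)5a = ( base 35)20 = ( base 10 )70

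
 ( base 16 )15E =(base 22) fk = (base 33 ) AK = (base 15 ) 185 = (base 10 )350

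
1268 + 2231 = 3499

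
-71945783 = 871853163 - 943798946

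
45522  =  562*81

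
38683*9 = 348147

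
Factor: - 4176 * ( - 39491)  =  2^4 * 3^2*17^1*23^1*29^1*101^1 = 164914416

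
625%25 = 0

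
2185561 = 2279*959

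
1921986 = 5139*374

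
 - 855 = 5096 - 5951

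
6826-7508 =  - 682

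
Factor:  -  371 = - 7^1*53^1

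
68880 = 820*84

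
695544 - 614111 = 81433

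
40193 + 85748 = 125941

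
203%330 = 203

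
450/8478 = 25/471  =  0.05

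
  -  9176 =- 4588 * 2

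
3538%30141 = 3538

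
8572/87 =8572/87 = 98.53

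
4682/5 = 936 + 2/5 = 936.40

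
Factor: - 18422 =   -  2^1*61^1*151^1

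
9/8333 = 9/8333 =0.00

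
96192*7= 673344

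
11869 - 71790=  - 59921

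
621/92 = 6 + 3/4 = 6.75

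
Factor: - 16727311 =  - 16727311^1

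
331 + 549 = 880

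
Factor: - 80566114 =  - 2^1*71^1*567367^1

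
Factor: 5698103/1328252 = 2^ (  -  2 )*19^( - 1 )*191^1*17477^( - 1)*29833^1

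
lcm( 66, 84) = 924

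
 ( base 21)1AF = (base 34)jk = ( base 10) 666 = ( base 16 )29a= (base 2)1010011010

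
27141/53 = 27141/53 = 512.09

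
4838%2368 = 102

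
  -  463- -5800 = 5337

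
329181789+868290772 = 1197472561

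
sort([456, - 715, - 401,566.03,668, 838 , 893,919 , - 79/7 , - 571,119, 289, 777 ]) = [ -715, - 571, - 401,-79/7,119,289,456,566.03,668, 777, 838,893,  919]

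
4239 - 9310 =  - 5071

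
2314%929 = 456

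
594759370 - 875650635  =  -280891265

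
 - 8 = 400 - 408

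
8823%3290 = 2243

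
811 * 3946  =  3200206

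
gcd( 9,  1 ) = 1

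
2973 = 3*991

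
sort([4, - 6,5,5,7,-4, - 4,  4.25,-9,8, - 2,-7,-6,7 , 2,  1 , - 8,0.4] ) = [-9, - 8, - 7, - 6, - 6,-4,-4, -2, 0.4 , 1,2,4,  4.25,5,5, 7 , 7,  8 ] 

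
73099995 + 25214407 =98314402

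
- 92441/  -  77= 92441/77 = 1200.53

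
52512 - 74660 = - 22148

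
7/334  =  7/334 = 0.02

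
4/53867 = 4/53867 = 0.00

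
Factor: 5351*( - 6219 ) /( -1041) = 11092623/347 = 3^1*347^ ( - 1)*691^1*5351^1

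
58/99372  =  29/49686 = 0.00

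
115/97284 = 115/97284 = 0.00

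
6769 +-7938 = - 1169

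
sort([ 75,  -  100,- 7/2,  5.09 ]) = [ - 100, - 7/2, 5.09, 75]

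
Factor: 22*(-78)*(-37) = 2^2 *3^1*11^1*13^1*37^1 = 63492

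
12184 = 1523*8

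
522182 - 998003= - 475821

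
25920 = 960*27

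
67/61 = 67/61 = 1.10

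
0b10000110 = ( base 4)2012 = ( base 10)134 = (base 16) 86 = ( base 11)112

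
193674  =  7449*26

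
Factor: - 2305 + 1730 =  - 575=-5^2*23^1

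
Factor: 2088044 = 2^2*7^1*74573^1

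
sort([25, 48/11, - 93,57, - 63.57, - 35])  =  [ - 93,-63.57, - 35, 48/11 , 25,57 ] 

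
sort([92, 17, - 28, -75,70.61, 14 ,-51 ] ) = [ - 75, - 51 ,-28 , 14,17, 70.61,  92 ] 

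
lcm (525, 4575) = 32025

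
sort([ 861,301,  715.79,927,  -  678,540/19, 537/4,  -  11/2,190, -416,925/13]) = [ - 678,-416,-11/2, 540/19,  925/13,537/4,190, 301, 715.79,861, 927] 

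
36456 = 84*434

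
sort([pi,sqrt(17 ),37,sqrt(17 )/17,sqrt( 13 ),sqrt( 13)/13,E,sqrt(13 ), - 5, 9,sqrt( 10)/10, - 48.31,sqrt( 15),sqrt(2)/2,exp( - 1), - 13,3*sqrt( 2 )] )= [-48.31, - 13, - 5, sqrt(17 )/17 , sqrt( 13)/13, sqrt( 10 ) /10,exp( - 1),  sqrt( 2 )/2,E, pi, sqrt( 13),sqrt(13 ),  sqrt(15 ),sqrt ( 17), 3*sqrt(2), 9,37]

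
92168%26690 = 12098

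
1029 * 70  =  72030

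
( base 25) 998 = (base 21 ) d5k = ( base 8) 13342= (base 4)1123202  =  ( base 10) 5858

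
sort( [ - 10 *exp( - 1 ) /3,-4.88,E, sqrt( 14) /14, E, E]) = [ -4.88,  -  10*exp( - 1 ) /3, sqrt( 14)/14,E, E, E ]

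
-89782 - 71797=-161579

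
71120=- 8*( - 8890)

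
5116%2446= 224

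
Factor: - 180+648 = 468 = 2^2*3^2 * 13^1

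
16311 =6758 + 9553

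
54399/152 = 357 + 135/152=357.89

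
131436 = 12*10953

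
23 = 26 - 3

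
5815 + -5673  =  142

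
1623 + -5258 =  - 3635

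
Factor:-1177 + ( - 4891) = -6068 = - 2^2*37^1 * 41^1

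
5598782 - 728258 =4870524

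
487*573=279051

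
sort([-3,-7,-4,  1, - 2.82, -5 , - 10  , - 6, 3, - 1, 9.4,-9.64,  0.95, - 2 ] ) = [ - 10, - 9.64, - 7 , - 6,-5 ,-4, -3, - 2.82,-2 ,-1  ,  0.95,  1, 3, 9.4] 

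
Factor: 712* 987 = 702744 = 2^3*3^1*7^1 * 47^1*89^1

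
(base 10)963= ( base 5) 12323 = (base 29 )146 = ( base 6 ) 4243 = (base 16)3C3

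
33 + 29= 62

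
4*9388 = 37552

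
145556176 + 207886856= 353443032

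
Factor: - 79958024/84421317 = - 2^3 * 3^(-1 ) *9994753^1 * 28140439^( - 1)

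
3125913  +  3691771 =6817684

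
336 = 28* 12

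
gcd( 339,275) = 1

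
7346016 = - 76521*( - 96)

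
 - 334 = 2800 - 3134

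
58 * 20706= 1200948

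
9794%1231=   1177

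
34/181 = 34/181  =  0.19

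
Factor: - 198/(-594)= 1/3= 3^( - 1 )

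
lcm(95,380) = 380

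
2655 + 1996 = 4651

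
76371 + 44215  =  120586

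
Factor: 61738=2^1*30869^1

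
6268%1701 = 1165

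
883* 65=57395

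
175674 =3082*57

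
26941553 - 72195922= -45254369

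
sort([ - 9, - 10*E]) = [ - 10 * E , - 9 ] 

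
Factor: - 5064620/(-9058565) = 1012924/1811713 = 2^2* 11^1*59^( - 1 )*23021^1*30707^(-1)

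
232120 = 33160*7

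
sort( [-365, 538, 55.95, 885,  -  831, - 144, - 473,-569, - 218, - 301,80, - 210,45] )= [ - 831, - 569, - 473 , - 365, - 301, - 218, - 210, - 144, 45,55.95,80, 538, 885 ]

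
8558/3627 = 8558/3627 = 2.36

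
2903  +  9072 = 11975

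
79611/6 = 13268+1/2 = 13268.50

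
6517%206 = 131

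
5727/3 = 1909  =  1909.00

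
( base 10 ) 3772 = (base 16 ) EBC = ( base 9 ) 5151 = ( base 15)11B7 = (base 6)25244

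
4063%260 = 163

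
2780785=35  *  79451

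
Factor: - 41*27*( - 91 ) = 3^3 *7^1*13^1*41^1  =  100737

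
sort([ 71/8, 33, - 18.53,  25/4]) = [ - 18.53 , 25/4, 71/8, 33 ] 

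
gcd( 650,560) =10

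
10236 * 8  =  81888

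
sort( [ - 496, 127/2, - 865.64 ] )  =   [  -  865.64, - 496, 127/2] 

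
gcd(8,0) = 8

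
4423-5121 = -698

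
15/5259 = 5/1753 = 0.00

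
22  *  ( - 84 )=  - 1848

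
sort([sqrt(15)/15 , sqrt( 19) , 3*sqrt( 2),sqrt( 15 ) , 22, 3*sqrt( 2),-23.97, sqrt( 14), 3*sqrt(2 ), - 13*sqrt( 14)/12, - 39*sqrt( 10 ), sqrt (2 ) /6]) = [- 39*sqrt( 10), - 23.97,-13*sqrt( 14)/12, sqrt(2)/6, sqrt( 15 )/15  ,  sqrt(14) , sqrt( 15 ),3*sqrt( 2 ),  3 *sqrt( 2) , 3*sqrt( 2 ),sqrt( 19 ),22]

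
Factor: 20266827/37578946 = 2^( - 1 )*3^1 * 7^1*965087^1*18789473^(-1 )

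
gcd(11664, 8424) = 648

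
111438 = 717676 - 606238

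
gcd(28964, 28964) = 28964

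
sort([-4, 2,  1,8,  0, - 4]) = [ - 4, - 4,0, 1 , 2,  8]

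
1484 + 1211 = 2695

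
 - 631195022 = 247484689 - 878679711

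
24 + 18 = 42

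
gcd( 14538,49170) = 6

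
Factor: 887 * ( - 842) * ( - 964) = 719967256 = 2^3*241^1 *421^1  *  887^1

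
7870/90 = 787/9 =87.44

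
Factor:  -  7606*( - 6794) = 51675164  =  2^2*43^1*79^1*3803^1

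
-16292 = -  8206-8086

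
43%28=15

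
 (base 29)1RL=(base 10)1645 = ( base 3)2020221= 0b11001101101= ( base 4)121231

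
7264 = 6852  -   - 412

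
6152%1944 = 320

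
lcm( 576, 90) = 2880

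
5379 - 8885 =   -  3506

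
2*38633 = 77266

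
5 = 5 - 0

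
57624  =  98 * 588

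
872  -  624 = 248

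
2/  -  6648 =-1/3324 = - 0.00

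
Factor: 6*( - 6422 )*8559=  -  329795388 = - 2^2*3^4*13^2*19^1*317^1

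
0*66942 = 0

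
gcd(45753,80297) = 1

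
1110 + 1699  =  2809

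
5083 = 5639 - 556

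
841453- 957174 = -115721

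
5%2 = 1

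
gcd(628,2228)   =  4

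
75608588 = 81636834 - 6028246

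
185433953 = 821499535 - 636065582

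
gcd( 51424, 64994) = 2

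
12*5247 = 62964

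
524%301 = 223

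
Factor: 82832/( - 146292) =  - 2^2 * 3^( - 1 )*31^1 *73^ ( - 1)= - 124/219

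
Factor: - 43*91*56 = -219128 = - 2^3*7^2*13^1 * 43^1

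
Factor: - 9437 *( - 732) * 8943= 2^2*3^2*11^1*61^1*271^1*9437^1=61777206612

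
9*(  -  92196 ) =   -  829764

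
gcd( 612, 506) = 2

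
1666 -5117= - 3451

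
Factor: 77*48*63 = 2^4*3^3*7^2*11^1 = 232848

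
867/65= 867/65 = 13.34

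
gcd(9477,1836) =27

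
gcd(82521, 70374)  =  3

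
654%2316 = 654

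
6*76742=460452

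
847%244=115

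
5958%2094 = 1770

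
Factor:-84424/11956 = -346/49= - 2^1*7^(  -  2)*173^1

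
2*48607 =97214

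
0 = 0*978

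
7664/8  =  958 = 958.00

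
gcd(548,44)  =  4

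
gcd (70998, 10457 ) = 1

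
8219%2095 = 1934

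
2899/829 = 2899/829 = 3.50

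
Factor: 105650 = 2^1*5^2*2113^1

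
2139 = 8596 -6457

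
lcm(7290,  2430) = 7290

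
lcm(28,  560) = 560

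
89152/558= 159 + 215/279=159.77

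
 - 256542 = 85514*( -3)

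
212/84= 2 + 11/21 =2.52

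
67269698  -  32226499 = 35043199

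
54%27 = 0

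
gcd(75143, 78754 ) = 1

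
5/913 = 5/913 = 0.01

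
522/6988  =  261/3494=0.07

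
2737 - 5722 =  - 2985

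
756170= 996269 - 240099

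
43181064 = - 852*( - 50682)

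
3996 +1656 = 5652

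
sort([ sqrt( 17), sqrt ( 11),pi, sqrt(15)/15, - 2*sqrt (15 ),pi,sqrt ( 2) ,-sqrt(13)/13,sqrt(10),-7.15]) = [-2*sqrt( 15), - 7.15, - sqrt( 13) /13, sqrt( 15)/15, sqrt( 2 ), pi, pi, sqrt (10),sqrt(11) , sqrt( 17 )]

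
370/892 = 185/446  =  0.41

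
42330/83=510 = 510.00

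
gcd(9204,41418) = 4602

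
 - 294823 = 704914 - 999737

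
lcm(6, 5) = 30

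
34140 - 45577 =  - 11437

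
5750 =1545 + 4205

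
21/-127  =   - 1 + 106/127 = - 0.17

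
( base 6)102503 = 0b10000011000111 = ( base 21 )j0c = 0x20c7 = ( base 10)8391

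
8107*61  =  494527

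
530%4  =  2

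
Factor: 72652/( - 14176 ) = - 41/8 = -2^( - 3)*41^1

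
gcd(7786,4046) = 34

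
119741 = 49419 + 70322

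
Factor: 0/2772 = 0^1=0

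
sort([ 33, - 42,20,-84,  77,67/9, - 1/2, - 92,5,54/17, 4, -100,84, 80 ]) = [  -  100, - 92,-84,-42,-1/2,54/17, 4,5,67/9,20,  33,77,80,84]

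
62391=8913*7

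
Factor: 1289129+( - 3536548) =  -2247419= - 829^1*2711^1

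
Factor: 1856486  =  2^1*127^1*7309^1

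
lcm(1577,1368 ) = 113544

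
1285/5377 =1285/5377 = 0.24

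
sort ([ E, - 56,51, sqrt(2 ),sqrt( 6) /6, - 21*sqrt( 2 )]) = [ - 56 , - 21*  sqrt( 2 ), sqrt( 6)/6,sqrt( 2), E, 51] 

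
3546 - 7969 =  - 4423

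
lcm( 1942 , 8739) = 17478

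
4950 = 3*1650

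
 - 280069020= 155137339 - 435206359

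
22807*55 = 1254385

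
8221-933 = 7288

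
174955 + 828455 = 1003410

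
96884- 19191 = 77693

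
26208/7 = 3744 = 3744.00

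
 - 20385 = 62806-83191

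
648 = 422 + 226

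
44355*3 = 133065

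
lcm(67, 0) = 0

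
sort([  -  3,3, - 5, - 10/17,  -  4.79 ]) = [-5,-4.79,- 3,- 10/17,3] 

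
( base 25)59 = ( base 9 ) 158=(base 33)42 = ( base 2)10000110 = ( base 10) 134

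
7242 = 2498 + 4744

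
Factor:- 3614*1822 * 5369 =- 2^2*7^1*13^2 * 59^1*139^1*911^1 = - 35353297252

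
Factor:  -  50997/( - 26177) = 3^1*89^1*191^1*26177^( - 1)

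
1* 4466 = 4466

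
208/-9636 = -52/2409  =  - 0.02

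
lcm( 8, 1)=8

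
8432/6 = 1405 + 1/3=1405.33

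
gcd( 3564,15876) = 324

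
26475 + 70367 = 96842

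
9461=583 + 8878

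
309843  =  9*34427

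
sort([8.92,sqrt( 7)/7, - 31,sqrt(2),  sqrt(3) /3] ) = [ - 31,sqrt(7 )/7,sqrt( 3 )/3,sqrt(2),8.92]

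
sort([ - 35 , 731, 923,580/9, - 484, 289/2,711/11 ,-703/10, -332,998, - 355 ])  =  [ - 484 , - 355, -332 , - 703/10, - 35,  580/9,711/11,  289/2,731,923  ,  998] 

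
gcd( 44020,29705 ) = 5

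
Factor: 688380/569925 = 2^2*3^( - 1)*5^(-1)*7^1*11^1*17^(-1) = 308/255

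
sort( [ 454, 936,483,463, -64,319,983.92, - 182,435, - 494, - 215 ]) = [ - 494 , - 215, - 182, - 64,319 , 435, 454,463,483,936, 983.92 ] 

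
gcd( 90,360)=90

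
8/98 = 4/49 = 0.08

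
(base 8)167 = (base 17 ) 70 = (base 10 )119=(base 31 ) 3Q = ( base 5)434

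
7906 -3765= 4141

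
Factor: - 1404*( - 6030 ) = 8466120 = 2^3*3^5*5^1 * 13^1*67^1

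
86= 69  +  17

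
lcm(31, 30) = 930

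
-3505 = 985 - 4490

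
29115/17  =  1712 + 11/17=1712.65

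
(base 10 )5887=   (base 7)23110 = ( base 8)13377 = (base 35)4s7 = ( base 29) 700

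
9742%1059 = 211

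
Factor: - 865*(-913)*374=295364630 = 2^1*5^1*11^2 * 17^1 * 83^1*173^1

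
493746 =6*82291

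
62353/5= 12470 + 3/5  =  12470.60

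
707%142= 139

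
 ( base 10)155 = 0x9b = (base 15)A5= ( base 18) 8B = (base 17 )92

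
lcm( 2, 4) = 4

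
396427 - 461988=- 65561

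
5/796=5/796 = 0.01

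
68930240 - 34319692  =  34610548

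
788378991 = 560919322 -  - 227459669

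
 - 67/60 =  - 2  +  53/60 = - 1.12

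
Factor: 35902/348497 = 58/563 = 2^1*29^1*563^( - 1 )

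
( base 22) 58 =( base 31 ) 3p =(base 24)4M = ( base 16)76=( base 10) 118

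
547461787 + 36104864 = 583566651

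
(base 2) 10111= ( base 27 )N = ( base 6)35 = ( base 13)1A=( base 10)23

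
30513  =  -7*( - 4359 )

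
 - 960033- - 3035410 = 2075377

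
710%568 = 142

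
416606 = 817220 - 400614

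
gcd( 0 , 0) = 0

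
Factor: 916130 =2^1*5^1 * 17^2 *317^1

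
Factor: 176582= 2^1*7^1*12613^1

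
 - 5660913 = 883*( -6411) 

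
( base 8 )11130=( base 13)21a3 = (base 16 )1258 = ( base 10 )4696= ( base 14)19d6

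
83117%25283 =7268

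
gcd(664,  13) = 1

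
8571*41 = 351411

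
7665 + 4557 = 12222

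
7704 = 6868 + 836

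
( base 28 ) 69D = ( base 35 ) 41Y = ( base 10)4969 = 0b1001101101001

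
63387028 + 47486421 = 110873449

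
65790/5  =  13158 = 13158.00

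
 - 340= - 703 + 363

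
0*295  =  0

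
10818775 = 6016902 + 4801873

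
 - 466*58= -27028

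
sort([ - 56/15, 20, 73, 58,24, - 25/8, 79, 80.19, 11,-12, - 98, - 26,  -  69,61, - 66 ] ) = [ - 98, - 69,- 66, - 26,- 12,-56/15, - 25/8, 11, 20, 24, 58,61,73,79, 80.19] 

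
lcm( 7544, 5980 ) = 490360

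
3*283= 849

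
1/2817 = 1/2817 = 0.00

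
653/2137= 653/2137 =0.31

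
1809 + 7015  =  8824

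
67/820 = 67/820= 0.08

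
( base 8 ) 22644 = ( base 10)9636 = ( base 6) 112340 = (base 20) 141g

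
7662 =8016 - 354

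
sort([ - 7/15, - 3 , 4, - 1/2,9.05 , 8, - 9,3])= [-9, - 3 , - 1/2,- 7/15, 3, 4, 8,9.05 ] 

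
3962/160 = 1981/80 = 24.76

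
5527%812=655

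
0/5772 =0 = 0.00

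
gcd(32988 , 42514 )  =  2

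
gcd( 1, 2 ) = 1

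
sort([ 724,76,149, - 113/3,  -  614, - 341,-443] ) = [ - 614, - 443,-341, - 113/3 , 76,  149,724 ]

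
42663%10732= 10467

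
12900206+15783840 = 28684046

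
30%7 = 2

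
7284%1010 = 214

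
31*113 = 3503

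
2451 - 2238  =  213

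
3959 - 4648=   -  689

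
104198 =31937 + 72261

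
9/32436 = 1/3604 = 0.00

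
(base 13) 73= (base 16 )5E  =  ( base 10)94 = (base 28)3A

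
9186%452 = 146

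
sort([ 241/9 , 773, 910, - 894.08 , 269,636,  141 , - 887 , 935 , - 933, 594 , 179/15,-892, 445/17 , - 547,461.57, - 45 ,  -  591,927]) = [ - 933, - 894.08, - 892, - 887, - 591, - 547, - 45, 179/15, 445/17, 241/9,141,269 , 461.57,  594,  636,  773,910, 927,  935]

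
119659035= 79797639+39861396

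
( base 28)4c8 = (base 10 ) 3480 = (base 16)d98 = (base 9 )4686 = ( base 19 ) 9C3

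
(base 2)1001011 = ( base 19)3I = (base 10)75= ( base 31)2D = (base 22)39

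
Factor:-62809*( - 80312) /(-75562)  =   - 2^2* 107^1*587^1 * 10039^1 * 37781^(  -  1)  =  -2522158204/37781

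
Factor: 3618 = 2^1*3^3 * 67^1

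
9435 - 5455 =3980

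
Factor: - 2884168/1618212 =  - 2^1*3^( - 1) * 7^1*51503^1*134851^( -1 ) = - 721042/404553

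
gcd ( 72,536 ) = 8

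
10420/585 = 17 + 95/117 = 17.81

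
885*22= 19470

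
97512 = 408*239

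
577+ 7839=8416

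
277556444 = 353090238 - 75533794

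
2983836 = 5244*569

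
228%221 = 7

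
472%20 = 12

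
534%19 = 2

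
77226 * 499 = 38535774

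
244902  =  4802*51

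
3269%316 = 109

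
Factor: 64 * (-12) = -768 = -2^8*3^1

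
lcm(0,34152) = 0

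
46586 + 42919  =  89505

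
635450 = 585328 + 50122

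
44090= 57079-12989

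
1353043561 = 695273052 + 657770509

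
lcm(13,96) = 1248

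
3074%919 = 317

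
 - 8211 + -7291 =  - 15502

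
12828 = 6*2138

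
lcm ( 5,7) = 35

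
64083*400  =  25633200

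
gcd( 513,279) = 9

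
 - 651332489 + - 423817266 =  - 1075149755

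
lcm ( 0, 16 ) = 0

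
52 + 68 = 120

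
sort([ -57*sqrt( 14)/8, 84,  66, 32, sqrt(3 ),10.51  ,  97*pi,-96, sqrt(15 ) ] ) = [ - 96,  -  57*sqrt(14 ) /8 , sqrt(3 ),sqrt( 15 ), 10.51,  32, 66,  84, 97*pi ] 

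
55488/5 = 11097 + 3/5  =  11097.60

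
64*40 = 2560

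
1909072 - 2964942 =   -  1055870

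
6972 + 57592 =64564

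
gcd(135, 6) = 3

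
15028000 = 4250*3536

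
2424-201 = 2223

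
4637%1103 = 225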